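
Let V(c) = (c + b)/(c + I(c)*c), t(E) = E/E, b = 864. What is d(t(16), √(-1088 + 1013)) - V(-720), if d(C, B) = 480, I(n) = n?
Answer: 1725599/3595 ≈ 480.00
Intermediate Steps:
t(E) = 1
V(c) = (864 + c)/(c + c²) (V(c) = (c + 864)/(c + c*c) = (864 + c)/(c + c²))
d(t(16), √(-1088 + 1013)) - V(-720) = 480 - (864 - 720)/((-720)*(1 - 720)) = 480 - (-1)*144/(720*(-719)) = 480 - (-1)*(-1)*144/(720*719) = 480 - 1*1/3595 = 480 - 1/3595 = 1725599/3595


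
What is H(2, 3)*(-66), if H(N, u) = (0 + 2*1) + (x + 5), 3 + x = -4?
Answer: 0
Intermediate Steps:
x = -7 (x = -3 - 4 = -7)
H(N, u) = 0 (H(N, u) = (0 + 2*1) + (-7 + 5) = (0 + 2) - 2 = 2 - 2 = 0)
H(2, 3)*(-66) = 0*(-66) = 0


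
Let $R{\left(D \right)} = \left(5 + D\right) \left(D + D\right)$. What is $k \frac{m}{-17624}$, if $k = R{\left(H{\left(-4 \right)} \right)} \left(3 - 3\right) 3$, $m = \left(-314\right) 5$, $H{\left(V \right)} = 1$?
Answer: $0$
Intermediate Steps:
$m = -1570$
$R{\left(D \right)} = 2 D \left(5 + D\right)$ ($R{\left(D \right)} = \left(5 + D\right) 2 D = 2 D \left(5 + D\right)$)
$k = 0$ ($k = 2 \cdot 1 \left(5 + 1\right) \left(3 - 3\right) 3 = 2 \cdot 1 \cdot 6 \cdot 0 \cdot 3 = 12 \cdot 0 \cdot 3 = 0 \cdot 3 = 0$)
$k \frac{m}{-17624} = 0 \left(- \frac{1570}{-17624}\right) = 0 \left(\left(-1570\right) \left(- \frac{1}{17624}\right)\right) = 0 \cdot \frac{785}{8812} = 0$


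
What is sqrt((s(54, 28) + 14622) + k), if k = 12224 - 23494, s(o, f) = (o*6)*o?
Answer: 4*sqrt(1303) ≈ 144.39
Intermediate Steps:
s(o, f) = 6*o**2 (s(o, f) = (6*o)*o = 6*o**2)
k = -11270
sqrt((s(54, 28) + 14622) + k) = sqrt((6*54**2 + 14622) - 11270) = sqrt((6*2916 + 14622) - 11270) = sqrt((17496 + 14622) - 11270) = sqrt(32118 - 11270) = sqrt(20848) = 4*sqrt(1303)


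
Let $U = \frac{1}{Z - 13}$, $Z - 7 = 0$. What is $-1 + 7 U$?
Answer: $- \frac{13}{6} \approx -2.1667$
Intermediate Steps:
$Z = 7$ ($Z = 7 + 0 = 7$)
$U = - \frac{1}{6}$ ($U = \frac{1}{7 - 13} = \frac{1}{-6} = - \frac{1}{6} \approx -0.16667$)
$-1 + 7 U = -1 + 7 \left(- \frac{1}{6}\right) = -1 - \frac{7}{6} = - \frac{13}{6}$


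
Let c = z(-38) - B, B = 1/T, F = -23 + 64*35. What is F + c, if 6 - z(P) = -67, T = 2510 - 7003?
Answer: 10288971/4493 ≈ 2290.0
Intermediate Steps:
T = -4493
F = 2217 (F = -23 + 2240 = 2217)
B = -1/4493 (B = 1/(-4493) = -1/4493 ≈ -0.00022257)
z(P) = 73 (z(P) = 6 - 1*(-67) = 6 + 67 = 73)
c = 327990/4493 (c = 73 - 1*(-1/4493) = 73 + 1/4493 = 327990/4493 ≈ 73.000)
F + c = 2217 + 327990/4493 = 10288971/4493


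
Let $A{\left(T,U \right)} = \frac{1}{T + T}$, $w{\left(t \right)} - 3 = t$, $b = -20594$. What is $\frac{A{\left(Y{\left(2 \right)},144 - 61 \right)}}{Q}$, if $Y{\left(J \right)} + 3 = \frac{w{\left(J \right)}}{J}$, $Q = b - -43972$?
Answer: $- \frac{1}{23378} \approx -4.2775 \cdot 10^{-5}$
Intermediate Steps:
$w{\left(t \right)} = 3 + t$
$Q = 23378$ ($Q = -20594 - -43972 = -20594 + 43972 = 23378$)
$Y{\left(J \right)} = -3 + \frac{3 + J}{J}$
$A{\left(T,U \right)} = \frac{1}{2 T}$
$\frac{A{\left(Y{\left(2 \right)},144 - 61 \right)}}{Q} = \frac{\frac{1}{2} \frac{1}{-2 + \frac{3}{2}}}{23378} = \frac{1}{2 \left(-2 + 3 \cdot \frac{1}{2}\right)} \frac{1}{23378} = \frac{1}{2 \left(-2 + \frac{3}{2}\right)} \frac{1}{23378} = \frac{1}{2 \left(- \frac{1}{2}\right)} \frac{1}{23378} = \frac{1}{2} \left(-2\right) \frac{1}{23378} = \left(-1\right) \frac{1}{23378} = - \frac{1}{23378}$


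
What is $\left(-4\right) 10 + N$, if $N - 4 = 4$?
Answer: $-32$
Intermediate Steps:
$N = 8$ ($N = 4 + 4 = 8$)
$\left(-4\right) 10 + N = \left(-4\right) 10 + 8 = -40 + 8 = -32$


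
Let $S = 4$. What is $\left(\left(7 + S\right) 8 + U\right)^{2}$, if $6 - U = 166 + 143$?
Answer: $46225$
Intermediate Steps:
$U = -303$ ($U = 6 - \left(166 + 143\right) = 6 - 309 = -303$)
$\left(\left(7 + S\right) 8 + U\right)^{2} = \left(\left(7 + 4\right) 8 - 303\right)^{2} = \left(11 \cdot 8 - 303\right)^{2} = \left(88 - 303\right)^{2} = \left(-215\right)^{2} = 46225$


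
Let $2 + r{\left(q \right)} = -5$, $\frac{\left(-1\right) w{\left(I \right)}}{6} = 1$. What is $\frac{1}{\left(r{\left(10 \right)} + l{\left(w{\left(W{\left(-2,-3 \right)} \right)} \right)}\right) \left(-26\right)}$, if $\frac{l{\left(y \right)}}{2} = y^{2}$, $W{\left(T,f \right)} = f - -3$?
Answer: $- \frac{1}{1690} \approx -0.00059172$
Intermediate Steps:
$W{\left(T,f \right)} = 3 + f$ ($W{\left(T,f \right)} = f + 3 = 3 + f$)
$w{\left(I \right)} = -6$ ($w{\left(I \right)} = \left(-6\right) 1 = -6$)
$r{\left(q \right)} = -7$ ($r{\left(q \right)} = -2 - 5 = -7$)
$l{\left(y \right)} = 2 y^{2}$
$\frac{1}{\left(r{\left(10 \right)} + l{\left(w{\left(W{\left(-2,-3 \right)} \right)} \right)}\right) \left(-26\right)} = \frac{1}{\left(-7 + 2 \left(-6\right)^{2}\right) \left(-26\right)} = \frac{1}{\left(-7 + 2 \cdot 36\right) \left(-26\right)} = \frac{1}{\left(-7 + 72\right) \left(-26\right)} = \frac{1}{65 \left(-26\right)} = \frac{1}{-1690} = - \frac{1}{1690}$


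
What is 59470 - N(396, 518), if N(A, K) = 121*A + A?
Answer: 11158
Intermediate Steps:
N(A, K) = 122*A
59470 - N(396, 518) = 59470 - 122*396 = 59470 - 1*48312 = 59470 - 48312 = 11158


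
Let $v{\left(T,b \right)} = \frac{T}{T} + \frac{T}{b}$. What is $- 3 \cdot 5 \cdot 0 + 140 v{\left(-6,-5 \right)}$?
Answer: $308$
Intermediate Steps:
$v{\left(T,b \right)} = 1 + \frac{T}{b}$
$- 3 \cdot 5 \cdot 0 + 140 v{\left(-6,-5 \right)} = - 3 \cdot 5 \cdot 0 + 140 \frac{-6 - 5}{-5} = \left(-3\right) 0 + 140 \left(\left(- \frac{1}{5}\right) \left(-11\right)\right) = 0 + 140 \cdot \frac{11}{5} = 0 + 308 = 308$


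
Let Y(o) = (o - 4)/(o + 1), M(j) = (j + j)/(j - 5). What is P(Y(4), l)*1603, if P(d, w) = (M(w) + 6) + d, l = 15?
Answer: 14427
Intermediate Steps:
M(j) = 2*j/(-5 + j) (M(j) = (2*j)/(-5 + j) = 2*j/(-5 + j))
Y(o) = (-4 + o)/(1 + o)
P(d, w) = 6 + d + 2*w/(-5 + w) (P(d, w) = (2*w/(-5 + w) + 6) + d = (6 + 2*w/(-5 + w)) + d = 6 + d + 2*w/(-5 + w))
P(Y(4), l)*1603 = ((2*15 + (-5 + 15)*(6 + (-4 + 4)/(1 + 4)))/(-5 + 15))*1603 = ((30 + 10*(6 + 0/5))/10)*1603 = ((30 + 10*(6 + (⅕)*0))/10)*1603 = ((30 + 10*(6 + 0))/10)*1603 = ((30 + 10*6)/10)*1603 = ((30 + 60)/10)*1603 = ((⅒)*90)*1603 = 9*1603 = 14427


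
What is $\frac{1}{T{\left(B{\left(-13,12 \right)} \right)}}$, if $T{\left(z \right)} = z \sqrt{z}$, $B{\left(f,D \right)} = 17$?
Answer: $\frac{\sqrt{17}}{289} \approx 0.014267$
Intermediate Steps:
$T{\left(z \right)} = z^{\frac{3}{2}}$
$\frac{1}{T{\left(B{\left(-13,12 \right)} \right)}} = \frac{1}{17^{\frac{3}{2}}} = \frac{1}{17 \sqrt{17}} = \frac{\sqrt{17}}{289}$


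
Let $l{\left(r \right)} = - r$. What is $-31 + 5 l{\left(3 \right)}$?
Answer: $-46$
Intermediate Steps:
$-31 + 5 l{\left(3 \right)} = -31 + 5 \left(\left(-1\right) 3\right) = -31 + 5 \left(-3\right) = -31 - 15 = -46$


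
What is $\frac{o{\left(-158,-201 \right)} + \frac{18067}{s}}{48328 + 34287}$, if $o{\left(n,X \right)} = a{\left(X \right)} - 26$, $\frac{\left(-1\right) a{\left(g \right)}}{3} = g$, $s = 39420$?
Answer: $\frac{22763407}{3256683300} \approx 0.0069898$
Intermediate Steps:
$a{\left(g \right)} = - 3 g$
$o{\left(n,X \right)} = -26 - 3 X$ ($o{\left(n,X \right)} = - 3 X - 26 = -26 - 3 X$)
$\frac{o{\left(-158,-201 \right)} + \frac{18067}{s}}{48328 + 34287} = \frac{\left(-26 - -603\right) + \frac{18067}{39420}}{48328 + 34287} = \frac{\left(-26 + 603\right) + 18067 \cdot \frac{1}{39420}}{82615} = \left(577 + \frac{18067}{39420}\right) \frac{1}{82615} = \frac{22763407}{39420} \cdot \frac{1}{82615} = \frac{22763407}{3256683300}$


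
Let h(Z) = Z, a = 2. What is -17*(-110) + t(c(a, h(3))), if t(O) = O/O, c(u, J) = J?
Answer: 1871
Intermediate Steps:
t(O) = 1
-17*(-110) + t(c(a, h(3))) = -17*(-110) + 1 = 1870 + 1 = 1871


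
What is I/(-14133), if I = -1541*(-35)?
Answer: -7705/2019 ≈ -3.8162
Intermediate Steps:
I = 53935 (I = -67*(-805) = 53935)
I/(-14133) = 53935/(-14133) = 53935*(-1/14133) = -7705/2019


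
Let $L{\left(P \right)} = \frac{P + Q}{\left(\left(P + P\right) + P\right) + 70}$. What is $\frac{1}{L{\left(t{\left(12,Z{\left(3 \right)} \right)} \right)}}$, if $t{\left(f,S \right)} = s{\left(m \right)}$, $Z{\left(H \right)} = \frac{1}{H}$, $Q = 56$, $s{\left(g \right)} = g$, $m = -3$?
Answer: $\frac{61}{53} \approx 1.1509$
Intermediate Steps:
$t{\left(f,S \right)} = -3$
$L{\left(P \right)} = \frac{56 + P}{70 + 3 P}$ ($L{\left(P \right)} = \frac{P + 56}{\left(\left(P + P\right) + P\right) + 70} = \frac{56 + P}{\left(2 P + P\right) + 70} = \frac{56 + P}{3 P + 70} = \frac{56 + P}{70 + 3 P}$)
$\frac{1}{L{\left(t{\left(12,Z{\left(3 \right)} \right)} \right)}} = \frac{1}{\frac{1}{70 + 3 \left(-3\right)} \left(56 - 3\right)} = \frac{1}{\frac{1}{70 - 9} \cdot 53} = \frac{1}{\frac{1}{61} \cdot 53} = \frac{1}{\frac{53}{61}} = \frac{61}{53}$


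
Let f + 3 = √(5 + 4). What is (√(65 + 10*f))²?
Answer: 65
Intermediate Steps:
f = 0 (f = -3 + √(5 + 4) = -3 + √9 = -3 + 3 = 0)
(√(65 + 10*f))² = (√(65 + 10*0))² = (√(65 + 0))² = (√65)² = 65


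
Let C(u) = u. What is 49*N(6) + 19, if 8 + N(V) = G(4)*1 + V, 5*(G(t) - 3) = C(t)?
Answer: 536/5 ≈ 107.20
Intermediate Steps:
G(t) = 3 + t/5
N(V) = -21/5 + V (N(V) = -8 + ((3 + (⅕)*4)*1 + V) = -8 + ((3 + ⅘)*1 + V) = -8 + ((19/5)*1 + V) = -8 + (19/5 + V) = -21/5 + V)
49*N(6) + 19 = 49*(-21/5 + 6) + 19 = 49*(9/5) + 19 = 441/5 + 19 = 536/5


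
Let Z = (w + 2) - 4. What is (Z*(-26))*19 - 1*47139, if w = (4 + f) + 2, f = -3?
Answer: -47633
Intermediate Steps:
w = 3 (w = (4 - 3) + 2 = 1 + 2 = 3)
Z = 1 (Z = (3 + 2) - 4 = 5 - 4 = 1)
(Z*(-26))*19 - 1*47139 = (1*(-26))*19 - 1*47139 = -26*19 - 47139 = -494 - 47139 = -47633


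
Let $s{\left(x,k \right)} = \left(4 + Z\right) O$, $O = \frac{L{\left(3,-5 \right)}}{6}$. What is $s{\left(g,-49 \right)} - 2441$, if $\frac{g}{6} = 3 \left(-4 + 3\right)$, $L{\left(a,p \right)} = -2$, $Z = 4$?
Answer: $- \frac{7331}{3} \approx -2443.7$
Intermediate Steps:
$g = -18$ ($g = 6 \cdot 3 \left(-4 + 3\right) = 6 \cdot 3 \left(-1\right) = 6 \left(-3\right) = -18$)
$O = - \frac{1}{3}$ ($O = - \frac{2}{6} = \left(-2\right) \frac{1}{6} = - \frac{1}{3} \approx -0.33333$)
$s{\left(x,k \right)} = - \frac{8}{3}$ ($s{\left(x,k \right)} = \left(4 + 4\right) \left(- \frac{1}{3}\right) = 8 \left(- \frac{1}{3}\right) = - \frac{8}{3}$)
$s{\left(g,-49 \right)} - 2441 = - \frac{8}{3} - 2441 = - \frac{7331}{3}$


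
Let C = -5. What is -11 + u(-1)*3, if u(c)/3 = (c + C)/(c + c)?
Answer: 16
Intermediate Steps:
u(c) = 3*(-5 + c)/(2*c) (u(c) = 3*((c - 5)/(c + c)) = 3*((-5 + c)/((2*c))) = 3*((-5 + c)*(1/(2*c))) = 3*((-5 + c)/(2*c)) = 3*(-5 + c)/(2*c))
-11 + u(-1)*3 = -11 + ((3/2)*(-5 - 1)/(-1))*3 = -11 + ((3/2)*(-1)*(-6))*3 = -11 + 9*3 = -11 + 27 = 16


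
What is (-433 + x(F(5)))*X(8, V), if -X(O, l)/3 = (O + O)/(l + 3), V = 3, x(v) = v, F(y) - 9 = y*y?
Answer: 3192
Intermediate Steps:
F(y) = 9 + y² (F(y) = 9 + y*y = 9 + y²)
X(O, l) = -6*O/(3 + l) (X(O, l) = -3*(O + O)/(l + 3) = -3*2*O/(3 + l) = -6*O/(3 + l))
(-433 + x(F(5)))*X(8, V) = (-433 + (9 + 5²))*(-6*8/(3 + 3)) = (-433 + (9 + 25))*(-6*8/6) = (-433 + 34)*(-6*8*⅙) = -399*(-8) = 3192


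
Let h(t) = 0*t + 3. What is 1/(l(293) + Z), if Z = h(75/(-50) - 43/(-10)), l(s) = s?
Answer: 1/296 ≈ 0.0033784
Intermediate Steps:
h(t) = 3 (h(t) = 0 + 3 = 3)
Z = 3
1/(l(293) + Z) = 1/(293 + 3) = 1/296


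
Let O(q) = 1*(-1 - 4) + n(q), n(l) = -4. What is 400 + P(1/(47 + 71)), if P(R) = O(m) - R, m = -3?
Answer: 46137/118 ≈ 390.99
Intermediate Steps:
O(q) = -9 (O(q) = 1*(-1 - 4) - 4 = 1*(-5) - 4 = -5 - 4 = -9)
P(R) = -9 - R
400 + P(1/(47 + 71)) = 400 + (-9 - 1/(47 + 71)) = 400 + (-9 - 1/118) = 400 - 1063/118 = 46137/118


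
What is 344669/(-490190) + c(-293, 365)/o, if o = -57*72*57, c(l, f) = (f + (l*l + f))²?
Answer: -1837253620617811/57334583160 ≈ -32044.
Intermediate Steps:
c(l, f) = (l² + 2*f)² (c(l, f) = (f + (l² + f))² = (f + (f + l²))² = (l² + 2*f)²)
o = -233928 (o = -4104*57 = -233928)
344669/(-490190) + c(-293, 365)/o = 344669/(-490190) + ((-293)² + 2*365)²/(-233928) = 344669*(-1/490190) + (85849 + 730)²*(-1/233928) = -344669/490190 + 86579²*(-1/233928) = -344669/490190 + 7495923241*(-1/233928) = -344669/490190 - 7495923241/233928 = -1837253620617811/57334583160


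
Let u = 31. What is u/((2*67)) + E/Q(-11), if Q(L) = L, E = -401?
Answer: 54075/1474 ≈ 36.686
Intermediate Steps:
u/((2*67)) + E/Q(-11) = 31/((2*67)) - 401/(-11) = 31/134 - 401*(-1/11) = 31*(1/134) + 401/11 = 31/134 + 401/11 = 54075/1474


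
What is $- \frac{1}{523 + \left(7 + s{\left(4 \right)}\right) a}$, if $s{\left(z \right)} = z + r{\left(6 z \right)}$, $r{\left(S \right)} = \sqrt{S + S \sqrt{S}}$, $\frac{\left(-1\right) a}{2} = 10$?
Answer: $- \frac{1}{303 - 20 \sqrt{24 + 48 \sqrt{6}}} \approx -0.015378$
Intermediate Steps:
$a = -20$ ($a = \left(-2\right) 10 = -20$)
$r{\left(S \right)} = \sqrt{S + S^{\frac{3}{2}}}$
$s{\left(z \right)} = z + \sqrt{6 z + 6 \sqrt{6} z^{\frac{3}{2}}}$ ($s{\left(z \right)} = z + \sqrt{6 z + \left(6 z\right)^{\frac{3}{2}}} = z + \sqrt{6 z + 6 \sqrt{6} z^{\frac{3}{2}}}$)
$- \frac{1}{523 + \left(7 + s{\left(4 \right)}\right) a} = - \frac{1}{523 + \left(7 + \left(4 + \sqrt{6 \cdot 4 + 6 \sqrt{6} \cdot 4^{\frac{3}{2}}}\right)\right) \left(-20\right)} = - \frac{1}{523 + \left(7 + \left(4 + \sqrt{24 + 6 \sqrt{6} \cdot 8}\right)\right) \left(-20\right)} = - \frac{1}{523 + \left(7 + \left(4 + \sqrt{24 + 48 \sqrt{6}}\right)\right) \left(-20\right)} = - \frac{1}{523 + \left(11 + \sqrt{24 + 48 \sqrt{6}}\right) \left(-20\right)} = - \frac{1}{523 - \left(220 + 20 \sqrt{24 + 48 \sqrt{6}}\right)} = - \frac{1}{303 - 20 \sqrt{24 + 48 \sqrt{6}}}$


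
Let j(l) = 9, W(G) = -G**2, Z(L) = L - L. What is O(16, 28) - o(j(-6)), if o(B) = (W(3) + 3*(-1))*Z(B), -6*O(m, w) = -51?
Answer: 17/2 ≈ 8.5000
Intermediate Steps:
Z(L) = 0
O(m, w) = 17/2 (O(m, w) = -1/6*(-51) = 17/2)
o(B) = 0 (o(B) = (-1*3**2 + 3*(-1))*0 = (-1*9 - 3)*0 = (-9 - 3)*0 = -12*0 = 0)
O(16, 28) - o(j(-6)) = 17/2 - 1*0 = 17/2 + 0 = 17/2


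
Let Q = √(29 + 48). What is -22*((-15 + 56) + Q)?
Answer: -902 - 22*√77 ≈ -1095.0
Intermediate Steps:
Q = √77 ≈ 8.7750
-22*((-15 + 56) + Q) = -22*((-15 + 56) + √77) = -22*(41 + √77) = -902 - 22*√77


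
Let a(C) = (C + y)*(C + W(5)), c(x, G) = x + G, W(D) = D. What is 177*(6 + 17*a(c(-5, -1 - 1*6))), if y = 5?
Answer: 148503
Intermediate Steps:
c(x, G) = G + x
a(C) = (5 + C)² (a(C) = (C + 5)*(C + 5) = (5 + C)*(5 + C) = (5 + C)²)
177*(6 + 17*a(c(-5, -1 - 1*6))) = 177*(6 + 17*(25 + ((-1 - 1*6) - 5)² + 10*((-1 - 1*6) - 5))) = 177*(6 + 17*(25 + ((-1 - 6) - 5)² + 10*((-1 - 6) - 5))) = 177*(6 + 17*(25 + (-7 - 5)² + 10*(-7 - 5))) = 177*(6 + 17*(25 + (-12)² + 10*(-12))) = 177*(6 + 17*(25 + 144 - 120)) = 177*(6 + 17*49) = 177*(6 + 833) = 177*839 = 148503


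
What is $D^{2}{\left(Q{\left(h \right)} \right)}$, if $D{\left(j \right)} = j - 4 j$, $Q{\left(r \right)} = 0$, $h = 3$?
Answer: $0$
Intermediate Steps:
$D{\left(j \right)} = - 3 j$
$D^{2}{\left(Q{\left(h \right)} \right)} = \left(\left(-3\right) 0\right)^{2} = 0^{2} = 0$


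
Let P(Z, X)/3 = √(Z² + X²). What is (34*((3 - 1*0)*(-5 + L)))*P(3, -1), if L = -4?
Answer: -2754*√10 ≈ -8708.9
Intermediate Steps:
P(Z, X) = 3*√(X² + Z²) (P(Z, X) = 3*√(Z² + X²) = 3*√(X² + Z²))
(34*((3 - 1*0)*(-5 + L)))*P(3, -1) = (34*((3 - 1*0)*(-5 - 4)))*(3*√((-1)² + 3²)) = (34*((3 + 0)*(-9)))*(3*√(1 + 9)) = (34*(3*(-9)))*(3*√10) = (34*(-27))*(3*√10) = -2754*√10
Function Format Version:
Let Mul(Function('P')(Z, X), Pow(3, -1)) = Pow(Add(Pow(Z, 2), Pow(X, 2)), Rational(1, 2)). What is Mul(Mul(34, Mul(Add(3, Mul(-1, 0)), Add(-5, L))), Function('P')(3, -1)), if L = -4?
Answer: Mul(-2754, Pow(10, Rational(1, 2))) ≈ -8708.9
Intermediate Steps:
Function('P')(Z, X) = Mul(3, Pow(Add(Pow(X, 2), Pow(Z, 2)), Rational(1, 2))) (Function('P')(Z, X) = Mul(3, Pow(Add(Pow(Z, 2), Pow(X, 2)), Rational(1, 2))) = Mul(3, Pow(Add(Pow(X, 2), Pow(Z, 2)), Rational(1, 2))))
Mul(Mul(34, Mul(Add(3, Mul(-1, 0)), Add(-5, L))), Function('P')(3, -1)) = Mul(Mul(34, Mul(Add(3, Mul(-1, 0)), Add(-5, -4))), Mul(3, Pow(Add(Pow(-1, 2), Pow(3, 2)), Rational(1, 2)))) = Mul(Mul(34, Mul(Add(3, 0), -9)), Mul(3, Pow(Add(1, 9), Rational(1, 2)))) = Mul(Mul(34, Mul(3, -9)), Mul(3, Pow(10, Rational(1, 2)))) = Mul(Mul(34, -27), Mul(3, Pow(10, Rational(1, 2)))) = Mul(-918, Mul(3, Pow(10, Rational(1, 2)))) = Mul(-2754, Pow(10, Rational(1, 2)))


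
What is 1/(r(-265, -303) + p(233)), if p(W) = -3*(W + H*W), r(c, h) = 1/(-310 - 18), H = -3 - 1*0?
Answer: 328/458543 ≈ 0.00071531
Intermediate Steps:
H = -3 (H = -3 + 0 = -3)
r(c, h) = -1/328 (r(c, h) = 1/(-328) = -1/328)
p(W) = 6*W (p(W) = -3*(W - 3*W) = -(-6)*W = 6*W)
1/(r(-265, -303) + p(233)) = 1/(-1/328 + 6*233) = 1/(-1/328 + 1398) = 1/(458543/328) = 328/458543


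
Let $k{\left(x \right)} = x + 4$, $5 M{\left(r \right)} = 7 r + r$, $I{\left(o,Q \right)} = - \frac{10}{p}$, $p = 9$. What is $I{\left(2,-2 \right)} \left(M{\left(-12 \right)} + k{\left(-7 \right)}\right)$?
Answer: $\frac{74}{3} \approx 24.667$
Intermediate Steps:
$I{\left(o,Q \right)} = - \frac{10}{9}$
$M{\left(r \right)} = \frac{8 r}{5}$ ($M{\left(r \right)} = \frac{7 r + r}{5} = \frac{8 r}{5}$)
$k{\left(x \right)} = 4 + x$
$I{\left(2,-2 \right)} \left(M{\left(-12 \right)} + k{\left(-7 \right)}\right) = - \frac{10 \left(\frac{8}{5} \left(-12\right) + \left(4 - 7\right)\right)}{9} = - \frac{10 \left(- \frac{96}{5} - 3\right)}{9} = \left(- \frac{10}{9}\right) \left(- \frac{111}{5}\right) = \frac{74}{3}$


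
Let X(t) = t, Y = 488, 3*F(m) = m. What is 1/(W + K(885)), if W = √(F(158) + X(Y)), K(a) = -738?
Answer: -1107/816155 - √4866/1632310 ≈ -0.0013991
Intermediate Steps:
F(m) = m/3
W = √4866/3 (W = √((⅓)*158 + 488) = √(158/3 + 488) = √(1622/3) = √4866/3 ≈ 23.252)
1/(W + K(885)) = 1/(√4866/3 - 738) = 1/(-738 + √4866/3)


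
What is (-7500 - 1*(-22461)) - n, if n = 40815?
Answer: -25854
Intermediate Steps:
(-7500 - 1*(-22461)) - n = (-7500 - 1*(-22461)) - 1*40815 = (-7500 + 22461) - 40815 = 14961 - 40815 = -25854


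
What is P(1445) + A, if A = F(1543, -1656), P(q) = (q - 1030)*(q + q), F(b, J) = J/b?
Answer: 1850595394/1543 ≈ 1.1993e+6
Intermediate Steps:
P(q) = 2*q*(-1030 + q) (P(q) = (-1030 + q)*(2*q) = 2*q*(-1030 + q))
A = -1656/1543 ≈ -1.0732
P(1445) + A = 2*1445*(-1030 + 1445) - 1656/1543 = 2*1445*415 - 1656/1543 = 1199350 - 1656/1543 = 1850595394/1543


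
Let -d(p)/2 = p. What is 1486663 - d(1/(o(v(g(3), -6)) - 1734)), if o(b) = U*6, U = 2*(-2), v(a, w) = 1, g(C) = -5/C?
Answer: 1306776776/879 ≈ 1.4867e+6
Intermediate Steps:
U = -4
o(b) = -24 (o(b) = -4*6 = -24)
d(p) = -2*p
1486663 - d(1/(o(v(g(3), -6)) - 1734)) = 1486663 - (-2)/(-24 - 1734) = 1486663 - (-2)/(-1758) = 1486663 - (-2)*(-1)/1758 = 1486663 - 1*1/879 = 1486663 - 1/879 = 1306776776/879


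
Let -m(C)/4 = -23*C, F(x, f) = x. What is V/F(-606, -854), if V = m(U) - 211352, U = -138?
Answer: 112024/303 ≈ 369.72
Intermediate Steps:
m(C) = 92*C (m(C) = -(-92)*C = 92*C)
V = -224048 (V = 92*(-138) - 211352 = -12696 - 211352 = -224048)
V/F(-606, -854) = -224048/(-606) = -224048*(-1/606) = 112024/303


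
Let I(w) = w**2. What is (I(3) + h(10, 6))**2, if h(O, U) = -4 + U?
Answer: 121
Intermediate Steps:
(I(3) + h(10, 6))**2 = (3**2 + (-4 + 6))**2 = (9 + 2)**2 = 11**2 = 121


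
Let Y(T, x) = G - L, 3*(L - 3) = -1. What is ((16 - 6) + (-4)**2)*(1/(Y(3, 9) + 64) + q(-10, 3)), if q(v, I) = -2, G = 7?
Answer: -10582/205 ≈ -51.620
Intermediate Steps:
L = 8/3 (L = 3 + (1/3)*(-1) = 3 - 1/3 = 8/3 ≈ 2.6667)
Y(T, x) = 13/3 (Y(T, x) = 7 - 1*8/3 = 7 - 8/3 = 13/3)
((16 - 6) + (-4)**2)*(1/(Y(3, 9) + 64) + q(-10, 3)) = ((16 - 6) + (-4)**2)*(1/(13/3 + 64) - 2) = (10 + 16)*(1/(205/3) - 2) = 26*(3/205 - 2) = 26*(-407/205) = -10582/205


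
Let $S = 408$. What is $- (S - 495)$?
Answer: $87$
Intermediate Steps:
$- (S - 495) = - (408 - 495) = \left(-1\right) \left(-87\right) = 87$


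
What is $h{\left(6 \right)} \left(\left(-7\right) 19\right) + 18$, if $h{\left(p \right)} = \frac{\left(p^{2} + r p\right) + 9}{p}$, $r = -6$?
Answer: $- \frac{363}{2} \approx -181.5$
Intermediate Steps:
$h{\left(p \right)} = \frac{9 + p^{2} - 6 p}{p}$ ($h{\left(p \right)} = \frac{\left(p^{2} - 6 p\right) + 9}{p} = \frac{9 + p^{2} - 6 p}{p}$)
$h{\left(6 \right)} \left(\left(-7\right) 19\right) + 18 = \left(-6 + 6 + \frac{9}{6}\right) \left(\left(-7\right) 19\right) + 18 = \left(-6 + 6 + 9 \cdot \frac{1}{6}\right) \left(-133\right) + 18 = \left(-6 + 6 + \frac{3}{2}\right) \left(-133\right) + 18 = \frac{3}{2} \left(-133\right) + 18 = - \frac{399}{2} + 18 = - \frac{363}{2}$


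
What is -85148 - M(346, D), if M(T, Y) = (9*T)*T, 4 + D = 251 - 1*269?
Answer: -1162592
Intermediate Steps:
D = -22 (D = -4 + (251 - 1*269) = -4 + (251 - 269) = -4 - 18 = -22)
M(T, Y) = 9*T**2
-85148 - M(346, D) = -85148 - 9*346**2 = -85148 - 9*119716 = -85148 - 1*1077444 = -85148 - 1077444 = -1162592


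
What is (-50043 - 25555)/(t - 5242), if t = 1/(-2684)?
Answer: 202905032/14069529 ≈ 14.422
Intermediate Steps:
t = -1/2684 ≈ -0.00037258
(-50043 - 25555)/(t - 5242) = (-50043 - 25555)/(-1/2684 - 5242) = -75598/(-14069529/2684) = -75598*(-2684/14069529) = 202905032/14069529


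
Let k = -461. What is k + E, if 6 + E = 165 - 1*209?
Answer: -511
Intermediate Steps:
E = -50 (E = -6 + (165 - 1*209) = -6 + (165 - 209) = -6 - 44 = -50)
k + E = -461 - 50 = -511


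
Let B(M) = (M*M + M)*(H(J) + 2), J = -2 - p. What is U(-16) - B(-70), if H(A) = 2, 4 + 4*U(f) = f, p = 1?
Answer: -19325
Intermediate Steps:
J = -3 (J = -2 - 1*1 = -2 - 1 = -3)
U(f) = -1 + f/4
B(M) = 4*M + 4*M² (B(M) = (M*M + M)*(2 + 2) = (M² + M)*4 = (M + M²)*4 = 4*M + 4*M²)
U(-16) - B(-70) = (-1 + (¼)*(-16)) - 4*(-70)*(1 - 70) = (-1 - 4) - 4*(-70)*(-69) = -5 - 1*19320 = -5 - 19320 = -19325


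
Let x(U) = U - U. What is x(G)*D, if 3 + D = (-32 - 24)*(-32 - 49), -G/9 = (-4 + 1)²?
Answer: 0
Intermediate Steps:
G = -81 (G = -9*(-4 + 1)² = -9*(-3)² = -9*9 = -81)
x(U) = 0
D = 4533 (D = -3 + (-32 - 24)*(-32 - 49) = -3 - 56*(-81) = -3 + 4536 = 4533)
x(G)*D = 0*4533 = 0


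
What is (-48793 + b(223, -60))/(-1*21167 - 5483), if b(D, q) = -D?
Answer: 24508/13325 ≈ 1.8392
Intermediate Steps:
(-48793 + b(223, -60))/(-1*21167 - 5483) = (-48793 - 1*223)/(-1*21167 - 5483) = (-48793 - 223)/(-21167 - 5483) = -49016/(-26650) = -49016*(-1/26650) = 24508/13325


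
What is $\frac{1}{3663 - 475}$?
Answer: $\frac{1}{3188} \approx 0.00031368$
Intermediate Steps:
$\frac{1}{3663 - 475} = \frac{1}{3188}$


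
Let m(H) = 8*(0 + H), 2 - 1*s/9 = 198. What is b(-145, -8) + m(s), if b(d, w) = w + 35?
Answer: -14085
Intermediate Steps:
s = -1764 (s = 18 - 9*198 = 18 - 1782 = -1764)
b(d, w) = 35 + w
m(H) = 8*H
b(-145, -8) + m(s) = (35 - 8) + 8*(-1764) = 27 - 14112 = -14085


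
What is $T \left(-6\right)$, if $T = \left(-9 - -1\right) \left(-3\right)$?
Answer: $-144$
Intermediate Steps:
$T = 24$ ($T = \left(-9 + 1\right) \left(-3\right) = \left(-8\right) \left(-3\right) = 24$)
$T \left(-6\right) = 24 \left(-6\right) = -144$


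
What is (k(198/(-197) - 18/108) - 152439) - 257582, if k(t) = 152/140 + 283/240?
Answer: -137766295/336 ≈ -4.1002e+5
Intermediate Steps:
k(t) = 761/336 (k(t) = 152*(1/140) + 283*(1/240) = 38/35 + 283/240 = 761/336)
(k(198/(-197) - 18/108) - 152439) - 257582 = (761/336 - 152439) - 257582 = -51218743/336 - 257582 = -137766295/336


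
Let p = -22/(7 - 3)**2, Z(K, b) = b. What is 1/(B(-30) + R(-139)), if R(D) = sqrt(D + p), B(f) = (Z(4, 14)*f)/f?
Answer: 112/2691 - 2*I*sqrt(2246)/2691 ≈ 0.04162 - 0.035223*I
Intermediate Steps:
B(f) = 14 (B(f) = (14*f)/f = 14)
p = -11/8 (p = -22/(4**2) = -22/16 = -22*1/16 = -11/8 ≈ -1.3750)
R(D) = sqrt(-11/8 + D) (R(D) = sqrt(D - 11/8) = sqrt(-11/8 + D))
1/(B(-30) + R(-139)) = 1/(14 + sqrt(-22 + 16*(-139))/4) = 1/(14 + sqrt(-22 - 2224)/4) = 1/(14 + sqrt(-2246)/4) = 1/(14 + (I*sqrt(2246))/4) = 1/(14 + I*sqrt(2246)/4)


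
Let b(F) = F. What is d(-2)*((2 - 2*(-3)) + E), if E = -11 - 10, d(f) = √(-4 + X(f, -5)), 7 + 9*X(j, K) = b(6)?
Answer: -13*I*√37/3 ≈ -26.359*I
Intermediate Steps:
X(j, K) = -⅑ (X(j, K) = -7/9 + (⅑)*6 = -7/9 + ⅔ = -⅑)
d(f) = I*√37/3 (d(f) = √(-4 - ⅑) = √(-37/9) = I*√37/3)
E = -21
d(-2)*((2 - 2*(-3)) + E) = (I*√37/3)*((2 - 2*(-3)) - 21) = (I*√37/3)*((2 + 6) - 21) = (I*√37/3)*(8 - 21) = (I*√37/3)*(-13) = -13*I*√37/3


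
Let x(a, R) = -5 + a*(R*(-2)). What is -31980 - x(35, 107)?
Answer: -24485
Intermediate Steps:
x(a, R) = -5 - 2*R*a (x(a, R) = -5 + a*(-2*R) = -5 - 2*R*a)
-31980 - x(35, 107) = -31980 - (-5 - 2*107*35) = -31980 - (-5 - 7490) = -31980 - 1*(-7495) = -31980 + 7495 = -24485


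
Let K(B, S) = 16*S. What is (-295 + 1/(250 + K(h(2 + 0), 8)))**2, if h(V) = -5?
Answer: 12434257081/142884 ≈ 87024.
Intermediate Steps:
(-295 + 1/(250 + K(h(2 + 0), 8)))**2 = (-295 + 1/(250 + 16*8))**2 = (-295 + 1/(250 + 128))**2 = (-295 + 1/378)**2 = (-111509/378)**2 = 12434257081/142884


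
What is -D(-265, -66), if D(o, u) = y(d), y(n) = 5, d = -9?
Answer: -5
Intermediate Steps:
D(o, u) = 5
-D(-265, -66) = -1*5 = -5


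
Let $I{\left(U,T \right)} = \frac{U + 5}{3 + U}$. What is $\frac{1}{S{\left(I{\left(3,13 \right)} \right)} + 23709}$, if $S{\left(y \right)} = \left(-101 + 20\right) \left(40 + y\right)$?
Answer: $\frac{1}{20361} \approx 4.9114 \cdot 10^{-5}$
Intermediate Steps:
$I{\left(U,T \right)} = \frac{5 + U}{3 + U}$
$S{\left(y \right)} = -3240 - 81 y$ ($S{\left(y \right)} = - 81 \left(40 + y\right) = -3240 - 81 y$)
$\frac{1}{S{\left(I{\left(3,13 \right)} \right)} + 23709} = \frac{1}{\left(-3240 - 81 \frac{5 + 3}{3 + 3}\right) + 23709} = \frac{1}{\left(-3240 - 81 \cdot \frac{1}{6} \cdot 8\right) + 23709} = \frac{1}{\left(-3240 - 108\right) + 23709} = \frac{1}{-3348 + 23709} = \frac{1}{20361}$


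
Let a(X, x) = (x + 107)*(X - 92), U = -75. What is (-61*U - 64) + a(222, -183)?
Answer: -5369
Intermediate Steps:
a(X, x) = (-92 + X)*(107 + x) (a(X, x) = (107 + x)*(-92 + X) = (-92 + X)*(107 + x))
(-61*U - 64) + a(222, -183) = (-61*(-75) - 64) + (-9844 - 92*(-183) + 107*222 + 222*(-183)) = (4575 - 64) + (-9844 + 16836 + 23754 - 40626) = 4511 - 9880 = -5369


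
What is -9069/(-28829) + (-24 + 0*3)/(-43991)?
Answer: 399646275/1268216539 ≈ 0.31512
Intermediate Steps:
-9069/(-28829) + (-24 + 0*3)/(-43991) = -9069*(-1/28829) + (-24 + 0)*(-1/43991) = 9069/28829 - 24*(-1/43991) = 9069/28829 + 24/43991 = 399646275/1268216539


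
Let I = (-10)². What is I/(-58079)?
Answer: -100/58079 ≈ -0.0017218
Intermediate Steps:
I = 100
I/(-58079) = 100/(-58079) = 100*(-1/58079) = -100/58079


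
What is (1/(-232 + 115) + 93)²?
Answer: 118374400/13689 ≈ 8647.4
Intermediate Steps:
(1/(-232 + 115) + 93)² = (1/(-117) + 93)² = (-1/117 + 93)² = (10880/117)² = 118374400/13689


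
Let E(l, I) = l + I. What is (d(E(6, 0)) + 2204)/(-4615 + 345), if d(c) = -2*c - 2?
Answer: -219/427 ≈ -0.51288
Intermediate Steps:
E(l, I) = I + l
d(c) = -2 - 2*c
(d(E(6, 0)) + 2204)/(-4615 + 345) = ((-2 - 2*(0 + 6)) + 2204)/(-4615 + 345) = ((-2 - 2*6) + 2204)/(-4270) = ((-2 - 12) + 2204)*(-1/4270) = (-14 + 2204)*(-1/4270) = 2190*(-1/4270) = -219/427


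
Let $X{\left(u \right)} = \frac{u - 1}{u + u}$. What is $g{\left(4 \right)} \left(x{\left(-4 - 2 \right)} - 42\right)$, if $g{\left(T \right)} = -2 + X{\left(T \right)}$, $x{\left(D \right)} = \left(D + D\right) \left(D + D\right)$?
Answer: $- \frac{663}{4} \approx -165.75$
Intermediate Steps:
$x{\left(D \right)} = 4 D^{2}$ ($x{\left(D \right)} = 2 D 2 D = 4 D^{2}$)
$X{\left(u \right)} = \frac{-1 + u}{2 u}$
$g{\left(T \right)} = -2 + \frac{-1 + T}{2 T}$
$g{\left(4 \right)} \left(x{\left(-4 - 2 \right)} - 42\right) = \frac{-1 - 12}{2 \cdot 4} \left(4 \left(-4 - 2\right)^{2} - 42\right) = \frac{1}{2} \cdot \frac{1}{4} \left(-1 - 12\right) \left(4 \left(-6\right)^{2} - 42\right) = \frac{1}{2} \cdot \frac{1}{4} \left(-13\right) \left(4 \cdot 36 - 42\right) = - \frac{13 \left(144 - 42\right)}{8} = \left(- \frac{13}{8}\right) 102 = - \frac{663}{4}$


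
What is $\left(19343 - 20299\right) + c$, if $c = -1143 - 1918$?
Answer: $-4017$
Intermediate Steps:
$c = -3061$ ($c = -1143 - 1918 = -3061$)
$\left(19343 - 20299\right) + c = \left(19343 - 20299\right) - 3061 = -956 - 3061 = -4017$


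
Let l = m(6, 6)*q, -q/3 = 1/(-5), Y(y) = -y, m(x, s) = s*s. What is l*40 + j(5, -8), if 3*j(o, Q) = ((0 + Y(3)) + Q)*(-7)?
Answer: 2669/3 ≈ 889.67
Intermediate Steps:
m(x, s) = s²
q = ⅗ (q = -3/(-5) = -3*(-⅕) = ⅗ ≈ 0.60000)
j(o, Q) = 7 - 7*Q/3 (j(o, Q) = (((0 - 1*3) + Q)*(-7))/3 = (((0 - 3) + Q)*(-7))/3 = ((-3 + Q)*(-7))/3 = (21 - 7*Q)/3 = 7 - 7*Q/3)
l = 108/5 (l = 6²*(⅗) = 36*(⅗) = 108/5 ≈ 21.600)
l*40 + j(5, -8) = (108/5)*40 + (7 - 7/3*(-8)) = 864 + (7 + 56/3) = 864 + 77/3 = 2669/3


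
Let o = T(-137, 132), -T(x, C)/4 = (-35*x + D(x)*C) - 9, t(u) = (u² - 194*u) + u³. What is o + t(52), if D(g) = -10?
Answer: 119360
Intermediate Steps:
t(u) = u² + u³ - 194*u
T(x, C) = 36 + 40*C + 140*x (T(x, C) = -4*((-35*x - 10*C) - 9) = -4*(-9 - 35*x - 10*C) = 36 + 40*C + 140*x)
o = -13864 (o = 36 + 40*132 + 140*(-137) = 36 + 5280 - 19180 = -13864)
o + t(52) = -13864 + 52*(-194 + 52 + 52²) = -13864 + 52*(-194 + 52 + 2704) = -13864 + 52*2562 = -13864 + 133224 = 119360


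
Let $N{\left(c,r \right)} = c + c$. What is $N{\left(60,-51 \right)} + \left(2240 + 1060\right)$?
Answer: $3420$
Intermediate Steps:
$N{\left(c,r \right)} = 2 c$
$N{\left(60,-51 \right)} + \left(2240 + 1060\right) = 2 \cdot 60 + \left(2240 + 1060\right) = 120 + 3300 = 3420$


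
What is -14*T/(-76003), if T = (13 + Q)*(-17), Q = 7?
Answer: -4760/76003 ≈ -0.062629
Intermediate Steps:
T = -340 (T = (13 + 7)*(-17) = 20*(-17) = -340)
-14*T/(-76003) = -14*(-340)/(-76003) = 4760*(-1/76003) = -4760/76003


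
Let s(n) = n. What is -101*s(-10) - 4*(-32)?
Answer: 1138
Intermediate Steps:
-101*s(-10) - 4*(-32) = -101*(-10) - 4*(-32) = 1010 + 128 = 1138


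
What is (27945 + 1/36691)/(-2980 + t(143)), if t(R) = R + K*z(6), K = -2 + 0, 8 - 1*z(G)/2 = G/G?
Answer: -1025329996/105119715 ≈ -9.7539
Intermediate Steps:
z(G) = 14 (z(G) = 16 - 2*G/G = 16 - 2*1 = 16 - 2 = 14)
K = -2
t(R) = -28 + R (t(R) = R - 2*14 = R - 28 = -28 + R)
(27945 + 1/36691)/(-2980 + t(143)) = (27945 + 1/36691)/(-2980 + (-28 + 143)) = (27945 + 1/36691)/(-2980 + 115) = (1025329996/36691)/(-2865) = (1025329996/36691)*(-1/2865) = -1025329996/105119715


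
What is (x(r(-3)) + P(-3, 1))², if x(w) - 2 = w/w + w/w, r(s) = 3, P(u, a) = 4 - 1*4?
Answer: 16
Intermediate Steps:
P(u, a) = 0 (P(u, a) = 4 - 4 = 0)
x(w) = 4 (x(w) = 2 + (w/w + w/w) = 2 + (1 + 1) = 2 + 2 = 4)
(x(r(-3)) + P(-3, 1))² = (4 + 0)² = 4² = 16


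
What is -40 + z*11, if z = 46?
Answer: 466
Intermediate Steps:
-40 + z*11 = -40 + 46*11 = -40 + 506 = 466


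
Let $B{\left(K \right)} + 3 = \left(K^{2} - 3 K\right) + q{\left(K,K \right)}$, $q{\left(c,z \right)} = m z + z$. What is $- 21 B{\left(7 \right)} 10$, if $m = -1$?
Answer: $-5250$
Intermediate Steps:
$q{\left(c,z \right)} = 0$ ($q{\left(c,z \right)} = - z + z = 0$)
$B{\left(K \right)} = -3 + K^{2} - 3 K$ ($B{\left(K \right)} = -3 + \left(\left(K^{2} - 3 K\right) + 0\right) = -3 + \left(K^{2} - 3 K\right) = -3 + K^{2} - 3 K$)
$- 21 B{\left(7 \right)} 10 = - 21 \left(-3 + 7^{2} - 21\right) 10 = - 21 \left(-3 + 49 - 21\right) 10 = \left(-21\right) 25 \cdot 10 = \left(-525\right) 10 = -5250$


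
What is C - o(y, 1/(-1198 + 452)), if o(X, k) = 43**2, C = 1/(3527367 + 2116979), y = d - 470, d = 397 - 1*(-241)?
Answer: -10436395753/5644346 ≈ -1849.0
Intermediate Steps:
d = 638 (d = 397 + 241 = 638)
y = 168 (y = 638 - 470 = 168)
C = 1/5644346 ≈ 1.7717e-7
o(X, k) = 1849
C - o(y, 1/(-1198 + 452)) = 1/5644346 - 1*1849 = 1/5644346 - 1849 = -10436395753/5644346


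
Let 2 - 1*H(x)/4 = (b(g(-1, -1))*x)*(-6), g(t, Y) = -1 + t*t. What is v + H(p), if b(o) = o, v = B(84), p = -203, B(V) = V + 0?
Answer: 92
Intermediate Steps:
B(V) = V
g(t, Y) = -1 + t²
v = 84
H(x) = 8 (H(x) = 8 - 4*(-1 + (-1)²)*x*(-6) = 8 - 4*(-1 + 1)*x*(-6) = 8 - 4*0*x*(-6) = 8 - 0*(-6) = 8 - 4*0 = 8 + 0 = 8)
v + H(p) = 84 + 8 = 92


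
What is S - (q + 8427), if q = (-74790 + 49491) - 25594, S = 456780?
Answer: 499246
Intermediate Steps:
q = -50893 (q = -25299 - 25594 = -50893)
S - (q + 8427) = 456780 - (-50893 + 8427) = 456780 - 1*(-42466) = 456780 + 42466 = 499246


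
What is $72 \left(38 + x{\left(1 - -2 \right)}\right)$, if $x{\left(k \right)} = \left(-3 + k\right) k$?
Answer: $2736$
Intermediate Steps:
$x{\left(k \right)} = k \left(-3 + k\right)$
$72 \left(38 + x{\left(1 - -2 \right)}\right) = 72 \left(38 + \left(1 - -2\right) \left(-3 + \left(1 - -2\right)\right)\right) = 72 \left(38 + \left(1 + 2\right) \left(-3 + \left(1 + 2\right)\right)\right) = 72 \left(38 + 3 \left(-3 + 3\right)\right) = 72 \left(38 + 3 \cdot 0\right) = 72 \left(38 + 0\right) = 72 \cdot 38 = 2736$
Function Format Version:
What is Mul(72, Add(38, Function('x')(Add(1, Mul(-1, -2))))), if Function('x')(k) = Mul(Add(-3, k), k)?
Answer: 2736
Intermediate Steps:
Function('x')(k) = Mul(k, Add(-3, k))
Mul(72, Add(38, Function('x')(Add(1, Mul(-1, -2))))) = Mul(72, Add(38, Mul(Add(1, Mul(-1, -2)), Add(-3, Add(1, Mul(-1, -2)))))) = Mul(72, Add(38, Mul(Add(1, 2), Add(-3, Add(1, 2))))) = Mul(72, Add(38, Mul(3, Add(-3, 3)))) = Mul(72, Add(38, Mul(3, 0))) = Mul(72, Add(38, 0)) = Mul(72, 38) = 2736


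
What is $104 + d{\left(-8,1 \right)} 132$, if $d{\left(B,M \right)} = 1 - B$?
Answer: $1292$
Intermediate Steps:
$104 + d{\left(-8,1 \right)} 132 = 104 + \left(1 - -8\right) 132 = 104 + \left(1 + 8\right) 132 = 104 + 9 \cdot 132 = 104 + 1188 = 1292$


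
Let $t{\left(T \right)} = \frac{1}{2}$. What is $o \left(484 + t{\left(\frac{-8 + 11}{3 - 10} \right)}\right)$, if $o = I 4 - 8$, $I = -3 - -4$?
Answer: $-1938$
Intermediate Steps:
$t{\left(T \right)} = \frac{1}{2}$
$I = 1$ ($I = -3 + 4 = 1$)
$o = -4$ ($o = 1 \cdot 4 - 8 = 4 - 8 = -4$)
$o \left(484 + t{\left(\frac{-8 + 11}{3 - 10} \right)}\right) = - 4 \left(484 + \frac{1}{2}\right) = \left(-4\right) \frac{969}{2} = -1938$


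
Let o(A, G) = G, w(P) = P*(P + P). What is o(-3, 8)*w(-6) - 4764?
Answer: -4188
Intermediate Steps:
w(P) = 2*P**2 (w(P) = P*(2*P) = 2*P**2)
o(-3, 8)*w(-6) - 4764 = 8*(2*(-6)**2) - 4764 = 8*(2*36) - 4764 = 8*72 - 4764 = 576 - 4764 = -4188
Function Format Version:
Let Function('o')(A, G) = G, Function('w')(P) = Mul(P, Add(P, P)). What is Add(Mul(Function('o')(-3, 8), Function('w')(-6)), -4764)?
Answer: -4188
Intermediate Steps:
Function('w')(P) = Mul(2, Pow(P, 2)) (Function('w')(P) = Mul(P, Mul(2, P)) = Mul(2, Pow(P, 2)))
Add(Mul(Function('o')(-3, 8), Function('w')(-6)), -4764) = Add(Mul(8, Mul(2, Pow(-6, 2))), -4764) = Add(Mul(8, Mul(2, 36)), -4764) = Add(Mul(8, 72), -4764) = Add(576, -4764) = -4188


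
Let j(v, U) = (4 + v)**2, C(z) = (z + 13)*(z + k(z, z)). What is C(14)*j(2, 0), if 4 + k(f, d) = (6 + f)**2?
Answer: 398520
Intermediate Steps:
k(f, d) = -4 + (6 + f)**2
C(z) = (13 + z)*(-4 + z + (6 + z)**2) (C(z) = (z + 13)*(z + (-4 + (6 + z)**2)) = (13 + z)*(-4 + z + (6 + z)**2))
C(14)*j(2, 0) = (416 + 14**3 + 26*14**2 + 201*14)*(4 + 2)**2 = (416 + 2744 + 26*196 + 2814)*6**2 = (416 + 2744 + 5096 + 2814)*36 = 11070*36 = 398520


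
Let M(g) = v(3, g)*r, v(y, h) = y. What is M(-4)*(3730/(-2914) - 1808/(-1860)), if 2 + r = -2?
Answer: 26924/7285 ≈ 3.6958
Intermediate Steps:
r = -4 (r = -2 - 2 = -4)
M(g) = -12 (M(g) = 3*(-4) = -12)
M(-4)*(3730/(-2914) - 1808/(-1860)) = -12*(3730/(-2914) - 1808/(-1860)) = -12*(3730*(-1/2914) - 1808*(-1/1860)) = -12*(-1865/1457 + 452/465) = -12*(-6731/21855) = 26924/7285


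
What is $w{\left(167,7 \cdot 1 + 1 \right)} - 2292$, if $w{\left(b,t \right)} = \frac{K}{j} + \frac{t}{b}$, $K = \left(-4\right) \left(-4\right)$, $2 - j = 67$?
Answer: $- \frac{24881812}{10855} \approx -2292.2$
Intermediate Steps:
$j = -65$ ($j = 2 - 67 = -65$)
$K = 16$
$w{\left(b,t \right)} = - \frac{16}{65} + \frac{t}{b}$ ($w{\left(b,t \right)} = \frac{16}{-65} + \frac{t}{b} = 16 \left(- \frac{1}{65}\right) + \frac{t}{b} = - \frac{16}{65} + \frac{t}{b}$)
$w{\left(167,7 \cdot 1 + 1 \right)} - 2292 = \left(- \frac{16}{65} + \frac{7 \cdot 1 + 1}{167}\right) - 2292 = \left(- \frac{16}{65} + \left(7 + 1\right) \frac{1}{167}\right) - 2292 = \left(- \frac{16}{65} + 8 \cdot \frac{1}{167}\right) - 2292 = \left(- \frac{16}{65} + \frac{8}{167}\right) - 2292 = - \frac{2152}{10855} - 2292 = - \frac{24881812}{10855}$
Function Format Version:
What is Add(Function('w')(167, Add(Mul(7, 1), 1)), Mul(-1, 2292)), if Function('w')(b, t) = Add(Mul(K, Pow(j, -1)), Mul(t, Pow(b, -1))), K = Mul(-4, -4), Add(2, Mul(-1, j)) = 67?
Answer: Rational(-24881812, 10855) ≈ -2292.2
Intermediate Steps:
j = -65 (j = Add(2, Mul(-1, 67)) = Add(2, -67) = -65)
K = 16
Function('w')(b, t) = Add(Rational(-16, 65), Mul(t, Pow(b, -1))) (Function('w')(b, t) = Add(Mul(16, Pow(-65, -1)), Mul(t, Pow(b, -1))) = Add(Mul(16, Rational(-1, 65)), Mul(t, Pow(b, -1))) = Add(Rational(-16, 65), Mul(t, Pow(b, -1))))
Add(Function('w')(167, Add(Mul(7, 1), 1)), Mul(-1, 2292)) = Add(Add(Rational(-16, 65), Mul(Add(Mul(7, 1), 1), Pow(167, -1))), Mul(-1, 2292)) = Add(Add(Rational(-16, 65), Mul(Add(7, 1), Rational(1, 167))), -2292) = Add(Add(Rational(-16, 65), Mul(8, Rational(1, 167))), -2292) = Add(Add(Rational(-16, 65), Rational(8, 167)), -2292) = Add(Rational(-2152, 10855), -2292) = Rational(-24881812, 10855)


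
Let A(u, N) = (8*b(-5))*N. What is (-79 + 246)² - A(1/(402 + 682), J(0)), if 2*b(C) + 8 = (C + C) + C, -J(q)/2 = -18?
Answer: 31201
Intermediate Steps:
J(q) = 36 (J(q) = -2*(-18) = 36)
b(C) = -4 + 3*C/2 (b(C) = -4 + ((C + C) + C)/2 = -4 + (2*C + C)/2 = -4 + (3*C)/2 = -4 + 3*C/2)
A(u, N) = -92*N (A(u, N) = (8*(-4 + (3/2)*(-5)))*N = (8*(-4 - 15/2))*N = (8*(-23/2))*N = -92*N)
(-79 + 246)² - A(1/(402 + 682), J(0)) = (-79 + 246)² - (-92)*36 = 167² - 1*(-3312) = 27889 + 3312 = 31201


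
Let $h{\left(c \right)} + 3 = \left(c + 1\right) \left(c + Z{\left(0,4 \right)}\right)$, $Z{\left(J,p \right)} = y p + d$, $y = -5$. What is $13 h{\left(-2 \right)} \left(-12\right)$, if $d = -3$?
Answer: $-3432$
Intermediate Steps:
$Z{\left(J,p \right)} = -3 - 5 p$ ($Z{\left(J,p \right)} = - 5 p - 3 = -3 - 5 p$)
$h{\left(c \right)} = -3 + \left(1 + c\right) \left(-23 + c\right)$ ($h{\left(c \right)} = -3 + \left(c + 1\right) \left(c - 23\right) = -3 + \left(1 + c\right) \left(c - 23\right) = -3 + \left(1 + c\right) \left(-23 + c\right)$)
$13 h{\left(-2 \right)} \left(-12\right) = 13 \left(-26 + \left(-2\right)^{2} - -44\right) \left(-12\right) = 13 \left(-26 + 4 + 44\right) \left(-12\right) = 13 \cdot 22 \left(-12\right) = 286 \left(-12\right) = -3432$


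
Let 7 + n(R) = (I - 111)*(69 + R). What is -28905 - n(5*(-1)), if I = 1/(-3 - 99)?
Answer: -1111462/51 ≈ -21793.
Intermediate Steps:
I = -1/102 (I = 1/(-102) = -1/102 ≈ -0.0098039)
n(R) = -260667/34 - 11323*R/102 (n(R) = -7 + (-1/102 - 111)*(69 + R) = -7 - 11323*(69 + R)/102 = -7 + (-260429/34 - 11323*R/102) = -260667/34 - 11323*R/102)
-28905 - n(5*(-1)) = -28905 - (-260667/34 - 56615*(-1)/102) = -28905 - (-260667/34 - 11323/102*(-5)) = -28905 - (-260667/34 + 56615/102) = -28905 - 1*(-362693/51) = -28905 + 362693/51 = -1111462/51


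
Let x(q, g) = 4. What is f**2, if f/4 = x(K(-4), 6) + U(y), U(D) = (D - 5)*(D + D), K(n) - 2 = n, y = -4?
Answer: 92416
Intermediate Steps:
K(n) = 2 + n
U(D) = 2*D*(-5 + D) (U(D) = (-5 + D)*(2*D) = 2*D*(-5 + D))
f = 304 (f = 4*(4 + 2*(-4)*(-5 - 4)) = 4*(4 + 2*(-4)*(-9)) = 4*(4 + 72) = 4*76 = 304)
f**2 = 304**2 = 92416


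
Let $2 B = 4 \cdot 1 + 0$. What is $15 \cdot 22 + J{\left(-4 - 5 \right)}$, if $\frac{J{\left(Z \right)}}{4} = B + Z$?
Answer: $302$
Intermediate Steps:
$B = 2$ ($B = \frac{4 \cdot 1 + 0}{2} = \frac{4 + 0}{2} = \frac{1}{2} \cdot 4 = 2$)
$J{\left(Z \right)} = 8 + 4 Z$ ($J{\left(Z \right)} = 4 \left(2 + Z\right) = 8 + 4 Z$)
$15 \cdot 22 + J{\left(-4 - 5 \right)} = 15 \cdot 22 + \left(8 + 4 \left(-4 - 5\right)\right) = 330 + \left(8 + 4 \left(-9\right)\right) = 330 + \left(8 - 36\right) = 330 - 28 = 302$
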